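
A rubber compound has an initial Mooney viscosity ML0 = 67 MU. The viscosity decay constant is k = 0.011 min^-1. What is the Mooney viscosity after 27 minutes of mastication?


ML = ML0 * exp(-k * t)
ML = 67 * exp(-0.011 * 27)
ML = 67 * 0.7430
ML = 49.78 MU

49.78 MU


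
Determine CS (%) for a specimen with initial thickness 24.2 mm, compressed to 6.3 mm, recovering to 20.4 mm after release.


CS = (t0 - recovered) / (t0 - ts) * 100
= (24.2 - 20.4) / (24.2 - 6.3) * 100
= 3.8 / 17.9 * 100
= 21.2%

21.2%


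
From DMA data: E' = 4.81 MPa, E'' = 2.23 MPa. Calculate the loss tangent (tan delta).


tan delta = E'' / E'
= 2.23 / 4.81
= 0.4636

tan delta = 0.4636


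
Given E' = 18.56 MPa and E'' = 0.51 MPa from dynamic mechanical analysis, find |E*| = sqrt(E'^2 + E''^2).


|E*| = sqrt(E'^2 + E''^2)
= sqrt(18.56^2 + 0.51^2)
= sqrt(344.4736 + 0.2601)
= 18.567 MPa

18.567 MPa


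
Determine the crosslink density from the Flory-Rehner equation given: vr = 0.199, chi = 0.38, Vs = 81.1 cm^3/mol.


ln(1 - vr) = ln(1 - 0.199) = -0.2219
Numerator = -((-0.2219) + 0.199 + 0.38 * 0.199^2) = 0.0078
Denominator = 81.1 * (0.199^(1/3) - 0.199/2) = 39.2789
nu = 0.0078 / 39.2789 = 1.9975e-04 mol/cm^3

1.9975e-04 mol/cm^3


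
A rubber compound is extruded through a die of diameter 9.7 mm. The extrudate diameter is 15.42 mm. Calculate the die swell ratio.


Die swell ratio = D_extrudate / D_die
= 15.42 / 9.7
= 1.59

Die swell = 1.59


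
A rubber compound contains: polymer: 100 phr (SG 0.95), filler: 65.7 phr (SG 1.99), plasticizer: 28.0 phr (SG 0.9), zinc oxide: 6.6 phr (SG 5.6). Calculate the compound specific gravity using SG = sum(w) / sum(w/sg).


Sum of weights = 200.3
Volume contributions:
  polymer: 100/0.95 = 105.2632
  filler: 65.7/1.99 = 33.0151
  plasticizer: 28.0/0.9 = 31.1111
  zinc oxide: 6.6/5.6 = 1.1786
Sum of volumes = 170.5679
SG = 200.3 / 170.5679 = 1.174

SG = 1.174


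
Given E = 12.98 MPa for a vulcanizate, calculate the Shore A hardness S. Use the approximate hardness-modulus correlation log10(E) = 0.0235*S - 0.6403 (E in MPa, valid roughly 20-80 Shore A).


log10(E) = 0.0235*S - 0.6403  =>  S = (log10(E) + 0.6403) / 0.0235
log10(12.98) = 1.113275
S = (1.113275 + 0.6403) / 0.0235 = 1.753575 / 0.0235
S = 74.6

Shore A = 74.6


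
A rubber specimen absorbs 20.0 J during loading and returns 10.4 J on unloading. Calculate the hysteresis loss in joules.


Hysteresis loss = loading - unloading
= 20.0 - 10.4
= 9.6 J

9.6 J


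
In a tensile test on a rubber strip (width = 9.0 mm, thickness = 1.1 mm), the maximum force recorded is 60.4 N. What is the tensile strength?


Area = width * thickness = 9.0 * 1.1 = 9.9 mm^2
TS = force / area = 60.4 / 9.9 = 6.1 MPa

6.1 MPa


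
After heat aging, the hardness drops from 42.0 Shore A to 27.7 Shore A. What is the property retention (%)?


Retention = aged / original * 100
= 27.7 / 42.0 * 100
= 66.0%

66.0%


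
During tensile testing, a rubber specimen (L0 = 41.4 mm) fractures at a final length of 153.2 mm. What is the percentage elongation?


Elongation = (Lf - L0) / L0 * 100
= (153.2 - 41.4) / 41.4 * 100
= 111.8 / 41.4 * 100
= 270.0%

270.0%


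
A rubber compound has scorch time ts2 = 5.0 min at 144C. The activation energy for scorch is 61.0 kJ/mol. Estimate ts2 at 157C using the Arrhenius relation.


Convert temperatures: T1 = 144 + 273.15 = 417.15 K, T2 = 157 + 273.15 = 430.15 K
ts2_new = 5.0 * exp(61000 / 8.314 * (1/430.15 - 1/417.15))
1/T2 - 1/T1 = -7.2449e-05
ts2_new = 2.94 min

2.94 min


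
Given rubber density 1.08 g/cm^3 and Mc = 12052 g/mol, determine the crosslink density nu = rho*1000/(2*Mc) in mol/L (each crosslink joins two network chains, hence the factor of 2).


nu = rho * 1000 / (2 * Mc)
nu = 1.08 * 1000 / (2 * 12052)
nu = 1080.0 / 24104
nu = 0.0448 mol/L

0.0448 mol/L


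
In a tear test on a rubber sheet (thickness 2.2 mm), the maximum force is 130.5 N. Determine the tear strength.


Tear strength = force / thickness
= 130.5 / 2.2
= 59.32 N/mm

59.32 N/mm


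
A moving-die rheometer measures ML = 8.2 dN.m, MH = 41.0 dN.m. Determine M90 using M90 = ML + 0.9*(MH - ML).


M90 = ML + 0.9 * (MH - ML)
M90 = 8.2 + 0.9 * (41.0 - 8.2)
M90 = 8.2 + 0.9 * 32.8
M90 = 37.72 dN.m

37.72 dN.m


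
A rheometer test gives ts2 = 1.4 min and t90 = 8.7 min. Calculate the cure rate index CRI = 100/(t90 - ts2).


CRI = 100 / (t90 - ts2)
= 100 / (8.7 - 1.4)
= 100 / 7.3
= 13.7 min^-1

13.7 min^-1


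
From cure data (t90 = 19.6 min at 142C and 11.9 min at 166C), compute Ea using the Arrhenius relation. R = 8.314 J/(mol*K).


T1 = 415.15 K, T2 = 439.15 K
1/T1 - 1/T2 = 1.3164e-04
ln(t1/t2) = ln(19.6/11.9) = 0.4990
Ea = 8.314 * 0.4990 / 1.3164e-04 = 31514.4379 J/mol
Ea = 31.51 kJ/mol

31.51 kJ/mol


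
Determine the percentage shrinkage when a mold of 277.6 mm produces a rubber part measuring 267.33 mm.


Shrinkage = (mold - part) / mold * 100
= (277.6 - 267.33) / 277.6 * 100
= 10.27 / 277.6 * 100
= 3.7%

3.7%


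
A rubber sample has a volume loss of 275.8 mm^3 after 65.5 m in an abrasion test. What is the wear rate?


Rate = volume_loss / distance
= 275.8 / 65.5
= 4.211 mm^3/m

4.211 mm^3/m


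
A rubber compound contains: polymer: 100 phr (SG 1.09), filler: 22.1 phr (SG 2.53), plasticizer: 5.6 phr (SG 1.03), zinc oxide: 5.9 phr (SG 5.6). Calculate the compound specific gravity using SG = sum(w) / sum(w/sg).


Sum of weights = 133.6
Volume contributions:
  polymer: 100/1.09 = 91.7431
  filler: 22.1/2.53 = 8.7352
  plasticizer: 5.6/1.03 = 5.4369
  zinc oxide: 5.9/5.6 = 1.0536
Sum of volumes = 106.9688
SG = 133.6 / 106.9688 = 1.249

SG = 1.249


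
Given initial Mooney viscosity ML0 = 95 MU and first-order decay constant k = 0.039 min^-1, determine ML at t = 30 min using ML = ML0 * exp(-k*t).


ML = ML0 * exp(-k * t)
ML = 95 * exp(-0.039 * 30)
ML = 95 * 0.3104
ML = 29.48 MU

29.48 MU


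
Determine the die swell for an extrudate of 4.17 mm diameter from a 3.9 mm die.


Die swell ratio = D_extrudate / D_die
= 4.17 / 3.9
= 1.069

Die swell = 1.069


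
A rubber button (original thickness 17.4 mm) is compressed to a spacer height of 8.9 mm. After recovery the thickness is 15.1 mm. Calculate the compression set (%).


CS = (t0 - recovered) / (t0 - ts) * 100
= (17.4 - 15.1) / (17.4 - 8.9) * 100
= 2.3 / 8.5 * 100
= 27.1%

27.1%


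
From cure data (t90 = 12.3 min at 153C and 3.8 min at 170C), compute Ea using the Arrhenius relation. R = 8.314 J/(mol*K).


T1 = 426.15 K, T2 = 443.15 K
1/T1 - 1/T2 = 9.0019e-05
ln(t1/t2) = ln(12.3/3.8) = 1.1746
Ea = 8.314 * 1.1746 / 9.0019e-05 = 108483.4966 J/mol
Ea = 108.48 kJ/mol

108.48 kJ/mol


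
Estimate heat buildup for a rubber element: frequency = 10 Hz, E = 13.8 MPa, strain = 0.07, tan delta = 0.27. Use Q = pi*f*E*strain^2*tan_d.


Q = pi * f * E * strain^2 * tan_d
= pi * 10 * 13.8 * 0.07^2 * 0.27
= pi * 10 * 13.8 * 0.0049 * 0.27
= 0.5736

Q = 0.5736


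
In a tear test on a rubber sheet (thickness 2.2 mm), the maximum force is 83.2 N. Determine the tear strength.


Tear strength = force / thickness
= 83.2 / 2.2
= 37.82 N/mm

37.82 N/mm


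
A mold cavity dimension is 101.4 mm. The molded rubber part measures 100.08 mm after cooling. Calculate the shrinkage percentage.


Shrinkage = (mold - part) / mold * 100
= (101.4 - 100.08) / 101.4 * 100
= 1.32 / 101.4 * 100
= 1.3%

1.3%


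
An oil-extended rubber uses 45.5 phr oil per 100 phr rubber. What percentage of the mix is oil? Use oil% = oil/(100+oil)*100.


Oil % = oil / (100 + oil) * 100
= 45.5 / (100 + 45.5) * 100
= 45.5 / 145.5 * 100
= 31.27%

31.27%


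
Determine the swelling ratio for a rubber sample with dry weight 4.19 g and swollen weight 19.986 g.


Q = W_swollen / W_dry
Q = 19.986 / 4.19
Q = 4.77

Q = 4.77


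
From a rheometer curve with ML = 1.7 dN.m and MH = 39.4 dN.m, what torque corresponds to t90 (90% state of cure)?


M90 = ML + 0.9 * (MH - ML)
M90 = 1.7 + 0.9 * (39.4 - 1.7)
M90 = 1.7 + 0.9 * 37.7
M90 = 35.63 dN.m

35.63 dN.m


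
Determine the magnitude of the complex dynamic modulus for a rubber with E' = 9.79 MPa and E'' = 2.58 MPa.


|E*| = sqrt(E'^2 + E''^2)
= sqrt(9.79^2 + 2.58^2)
= sqrt(95.8441 + 6.6564)
= 10.124 MPa

10.124 MPa


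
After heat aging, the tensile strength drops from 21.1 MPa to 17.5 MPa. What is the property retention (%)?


Retention = aged / original * 100
= 17.5 / 21.1 * 100
= 82.9%

82.9%


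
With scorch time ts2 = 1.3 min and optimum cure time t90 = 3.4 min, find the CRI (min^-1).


CRI = 100 / (t90 - ts2)
= 100 / (3.4 - 1.3)
= 100 / 2.1
= 47.62 min^-1

47.62 min^-1


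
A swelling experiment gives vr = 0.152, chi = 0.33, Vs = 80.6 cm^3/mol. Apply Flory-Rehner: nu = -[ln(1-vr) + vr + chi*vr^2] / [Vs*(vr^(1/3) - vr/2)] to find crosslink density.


ln(1 - vr) = ln(1 - 0.152) = -0.1649
Numerator = -((-0.1649) + 0.152 + 0.33 * 0.152^2) = 0.0053
Denominator = 80.6 * (0.152^(1/3) - 0.152/2) = 36.8890
nu = 0.0053 / 36.8890 = 1.4233e-04 mol/cm^3

1.4233e-04 mol/cm^3


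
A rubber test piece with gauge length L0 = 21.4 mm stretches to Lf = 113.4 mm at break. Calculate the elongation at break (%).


Elongation = (Lf - L0) / L0 * 100
= (113.4 - 21.4) / 21.4 * 100
= 92.0 / 21.4 * 100
= 429.9%

429.9%


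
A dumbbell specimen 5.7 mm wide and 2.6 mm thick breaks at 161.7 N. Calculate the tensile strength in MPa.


Area = width * thickness = 5.7 * 2.6 = 14.82 mm^2
TS = force / area = 161.7 / 14.82 = 10.91 MPa

10.91 MPa


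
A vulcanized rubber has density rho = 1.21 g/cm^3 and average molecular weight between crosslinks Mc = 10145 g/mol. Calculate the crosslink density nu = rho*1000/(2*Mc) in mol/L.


nu = rho * 1000 / (2 * Mc)
nu = 1.21 * 1000 / (2 * 10145)
nu = 1210.0 / 20290
nu = 0.0596 mol/L

0.0596 mol/L


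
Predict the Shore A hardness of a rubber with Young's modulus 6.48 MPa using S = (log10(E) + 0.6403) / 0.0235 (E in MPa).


log10(E) = 0.0235*S - 0.6403  =>  S = (log10(E) + 0.6403) / 0.0235
log10(6.48) = 0.811575
S = (0.811575 + 0.6403) / 0.0235 = 1.451875 / 0.0235
S = 61.8

Shore A = 61.8


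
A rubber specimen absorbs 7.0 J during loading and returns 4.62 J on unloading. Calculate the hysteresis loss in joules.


Hysteresis loss = loading - unloading
= 7.0 - 4.62
= 2.38 J

2.38 J


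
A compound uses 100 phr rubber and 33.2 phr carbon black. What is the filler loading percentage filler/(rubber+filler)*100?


Filler % = filler / (rubber + filler) * 100
= 33.2 / (100 + 33.2) * 100
= 33.2 / 133.2 * 100
= 24.92%

24.92%


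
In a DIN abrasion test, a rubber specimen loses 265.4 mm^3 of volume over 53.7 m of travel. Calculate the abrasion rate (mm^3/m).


Rate = volume_loss / distance
= 265.4 / 53.7
= 4.942 mm^3/m

4.942 mm^3/m


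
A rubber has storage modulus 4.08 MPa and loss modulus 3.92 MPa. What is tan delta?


tan delta = E'' / E'
= 3.92 / 4.08
= 0.9608

tan delta = 0.9608


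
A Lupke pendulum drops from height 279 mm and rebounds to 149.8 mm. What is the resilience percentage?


Resilience = h_rebound / h_drop * 100
= 149.8 / 279 * 100
= 53.7%

53.7%


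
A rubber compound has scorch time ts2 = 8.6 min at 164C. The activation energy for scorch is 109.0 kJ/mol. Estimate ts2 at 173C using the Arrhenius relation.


Convert temperatures: T1 = 164 + 273.15 = 437.15 K, T2 = 173 + 273.15 = 446.15 K
ts2_new = 8.6 * exp(109000 / 8.314 * (1/446.15 - 1/437.15))
1/T2 - 1/T1 = -4.6146e-05
ts2_new = 4.7 min

4.7 min


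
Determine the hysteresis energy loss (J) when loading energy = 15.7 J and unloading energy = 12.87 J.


Hysteresis loss = loading - unloading
= 15.7 - 12.87
= 2.83 J

2.83 J


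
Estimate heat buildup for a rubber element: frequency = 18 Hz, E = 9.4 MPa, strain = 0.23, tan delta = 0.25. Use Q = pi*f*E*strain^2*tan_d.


Q = pi * f * E * strain^2 * tan_d
= pi * 18 * 9.4 * 0.23^2 * 0.25
= pi * 18 * 9.4 * 0.0529 * 0.25
= 7.0298

Q = 7.0298


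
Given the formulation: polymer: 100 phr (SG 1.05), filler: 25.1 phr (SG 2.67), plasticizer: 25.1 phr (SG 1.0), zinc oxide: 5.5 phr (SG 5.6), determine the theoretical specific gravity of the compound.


Sum of weights = 155.7
Volume contributions:
  polymer: 100/1.05 = 95.2381
  filler: 25.1/2.67 = 9.4007
  plasticizer: 25.1/1.0 = 25.1000
  zinc oxide: 5.5/5.6 = 0.9821
Sum of volumes = 130.7210
SG = 155.7 / 130.7210 = 1.191

SG = 1.191


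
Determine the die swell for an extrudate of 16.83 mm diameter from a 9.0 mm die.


Die swell ratio = D_extrudate / D_die
= 16.83 / 9.0
= 1.87

Die swell = 1.87


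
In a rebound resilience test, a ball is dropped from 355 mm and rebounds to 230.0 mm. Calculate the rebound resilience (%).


Resilience = h_rebound / h_drop * 100
= 230.0 / 355 * 100
= 64.8%

64.8%


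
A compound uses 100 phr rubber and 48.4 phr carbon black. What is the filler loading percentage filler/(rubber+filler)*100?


Filler % = filler / (rubber + filler) * 100
= 48.4 / (100 + 48.4) * 100
= 48.4 / 148.4 * 100
= 32.61%

32.61%


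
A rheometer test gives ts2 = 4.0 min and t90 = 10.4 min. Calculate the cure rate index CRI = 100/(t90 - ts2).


CRI = 100 / (t90 - ts2)
= 100 / (10.4 - 4.0)
= 100 / 6.4
= 15.62 min^-1

15.62 min^-1


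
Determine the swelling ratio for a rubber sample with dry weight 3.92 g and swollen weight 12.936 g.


Q = W_swollen / W_dry
Q = 12.936 / 3.92
Q = 3.3

Q = 3.3


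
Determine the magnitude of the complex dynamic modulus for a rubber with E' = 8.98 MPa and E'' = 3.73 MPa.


|E*| = sqrt(E'^2 + E''^2)
= sqrt(8.98^2 + 3.73^2)
= sqrt(80.6404 + 13.9129)
= 9.724 MPa

9.724 MPa


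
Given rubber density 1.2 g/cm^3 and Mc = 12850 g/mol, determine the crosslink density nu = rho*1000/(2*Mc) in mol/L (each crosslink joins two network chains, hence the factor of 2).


nu = rho * 1000 / (2 * Mc)
nu = 1.2 * 1000 / (2 * 12850)
nu = 1200.0 / 25700
nu = 0.0467 mol/L

0.0467 mol/L


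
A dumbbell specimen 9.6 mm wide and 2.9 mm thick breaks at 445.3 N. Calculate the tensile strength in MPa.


Area = width * thickness = 9.6 * 2.9 = 27.84 mm^2
TS = force / area = 445.3 / 27.84 = 15.99 MPa

15.99 MPa


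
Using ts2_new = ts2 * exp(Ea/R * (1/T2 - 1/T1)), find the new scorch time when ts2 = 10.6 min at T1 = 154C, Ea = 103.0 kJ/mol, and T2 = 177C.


Convert temperatures: T1 = 154 + 273.15 = 427.15 K, T2 = 177 + 273.15 = 450.15 K
ts2_new = 10.6 * exp(103000 / 8.314 * (1/450.15 - 1/427.15))
1/T2 - 1/T1 = -1.1962e-04
ts2_new = 2.41 min

2.41 min


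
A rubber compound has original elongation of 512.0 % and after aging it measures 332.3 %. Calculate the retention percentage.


Retention = aged / original * 100
= 332.3 / 512.0 * 100
= 64.9%

64.9%


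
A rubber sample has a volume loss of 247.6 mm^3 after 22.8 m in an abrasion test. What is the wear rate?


Rate = volume_loss / distance
= 247.6 / 22.8
= 10.86 mm^3/m

10.86 mm^3/m


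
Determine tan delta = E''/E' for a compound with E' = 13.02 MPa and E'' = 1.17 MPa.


tan delta = E'' / E'
= 1.17 / 13.02
= 0.0899

tan delta = 0.0899


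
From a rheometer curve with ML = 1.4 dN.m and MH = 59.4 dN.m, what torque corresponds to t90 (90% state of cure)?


M90 = ML + 0.9 * (MH - ML)
M90 = 1.4 + 0.9 * (59.4 - 1.4)
M90 = 1.4 + 0.9 * 58.0
M90 = 53.6 dN.m

53.6 dN.m


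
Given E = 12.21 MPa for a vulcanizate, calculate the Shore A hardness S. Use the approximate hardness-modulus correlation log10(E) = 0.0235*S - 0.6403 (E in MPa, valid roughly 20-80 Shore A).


log10(E) = 0.0235*S - 0.6403  =>  S = (log10(E) + 0.6403) / 0.0235
log10(12.21) = 1.086716
S = (1.086716 + 0.6403) / 0.0235 = 1.727016 / 0.0235
S = 73.5

Shore A = 73.5


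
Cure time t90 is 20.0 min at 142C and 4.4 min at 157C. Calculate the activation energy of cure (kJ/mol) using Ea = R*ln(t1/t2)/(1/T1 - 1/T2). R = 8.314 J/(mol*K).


T1 = 415.15 K, T2 = 430.15 K
1/T1 - 1/T2 = 8.3997e-05
ln(t1/t2) = ln(20.0/4.4) = 1.5141
Ea = 8.314 * 1.5141 / 8.3997e-05 = 149867.0797 J/mol
Ea = 149.87 kJ/mol

149.87 kJ/mol


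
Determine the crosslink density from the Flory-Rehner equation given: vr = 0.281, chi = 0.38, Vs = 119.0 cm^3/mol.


ln(1 - vr) = ln(1 - 0.281) = -0.3299
Numerator = -((-0.3299) + 0.281 + 0.38 * 0.281^2) = 0.0189
Denominator = 119.0 * (0.281^(1/3) - 0.281/2) = 61.2244
nu = 0.0189 / 61.2244 = 3.0852e-04 mol/cm^3

3.0852e-04 mol/cm^3


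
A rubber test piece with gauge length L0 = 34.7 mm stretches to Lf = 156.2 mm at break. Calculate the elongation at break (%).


Elongation = (Lf - L0) / L0 * 100
= (156.2 - 34.7) / 34.7 * 100
= 121.5 / 34.7 * 100
= 350.1%

350.1%


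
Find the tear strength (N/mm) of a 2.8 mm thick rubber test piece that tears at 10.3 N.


Tear strength = force / thickness
= 10.3 / 2.8
= 3.68 N/mm

3.68 N/mm


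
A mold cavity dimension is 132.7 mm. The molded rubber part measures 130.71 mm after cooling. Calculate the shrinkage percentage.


Shrinkage = (mold - part) / mold * 100
= (132.7 - 130.71) / 132.7 * 100
= 1.99 / 132.7 * 100
= 1.5%

1.5%


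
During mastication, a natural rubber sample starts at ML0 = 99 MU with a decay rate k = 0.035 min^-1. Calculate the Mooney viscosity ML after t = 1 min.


ML = ML0 * exp(-k * t)
ML = 99 * exp(-0.035 * 1)
ML = 99 * 0.9656
ML = 95.59 MU

95.59 MU


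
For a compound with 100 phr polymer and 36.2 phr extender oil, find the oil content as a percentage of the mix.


Oil % = oil / (100 + oil) * 100
= 36.2 / (100 + 36.2) * 100
= 36.2 / 136.2 * 100
= 26.58%

26.58%


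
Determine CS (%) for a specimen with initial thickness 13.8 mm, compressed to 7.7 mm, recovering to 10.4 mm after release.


CS = (t0 - recovered) / (t0 - ts) * 100
= (13.8 - 10.4) / (13.8 - 7.7) * 100
= 3.4 / 6.1 * 100
= 55.7%

55.7%


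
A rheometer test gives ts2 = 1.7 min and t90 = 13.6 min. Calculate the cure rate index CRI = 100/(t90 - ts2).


CRI = 100 / (t90 - ts2)
= 100 / (13.6 - 1.7)
= 100 / 11.9
= 8.4 min^-1

8.4 min^-1


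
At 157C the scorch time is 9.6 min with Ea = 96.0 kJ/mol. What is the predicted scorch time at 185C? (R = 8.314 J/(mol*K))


Convert temperatures: T1 = 157 + 273.15 = 430.15 K, T2 = 185 + 273.15 = 458.15 K
ts2_new = 9.6 * exp(96000 / 8.314 * (1/458.15 - 1/430.15))
1/T2 - 1/T1 = -1.4208e-04
ts2_new = 1.86 min

1.86 min


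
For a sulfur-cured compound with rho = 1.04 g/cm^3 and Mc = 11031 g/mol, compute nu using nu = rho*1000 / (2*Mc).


nu = rho * 1000 / (2 * Mc)
nu = 1.04 * 1000 / (2 * 11031)
nu = 1040.0 / 22062
nu = 0.0471 mol/L

0.0471 mol/L


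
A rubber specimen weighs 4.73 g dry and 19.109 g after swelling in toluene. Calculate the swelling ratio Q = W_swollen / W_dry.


Q = W_swollen / W_dry
Q = 19.109 / 4.73
Q = 4.04

Q = 4.04


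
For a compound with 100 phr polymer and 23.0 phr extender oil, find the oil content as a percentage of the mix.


Oil % = oil / (100 + oil) * 100
= 23.0 / (100 + 23.0) * 100
= 23.0 / 123.0 * 100
= 18.7%

18.7%


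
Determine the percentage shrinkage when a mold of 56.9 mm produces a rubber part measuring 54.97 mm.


Shrinkage = (mold - part) / mold * 100
= (56.9 - 54.97) / 56.9 * 100
= 1.93 / 56.9 * 100
= 3.39%

3.39%


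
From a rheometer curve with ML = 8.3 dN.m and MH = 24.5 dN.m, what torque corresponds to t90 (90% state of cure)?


M90 = ML + 0.9 * (MH - ML)
M90 = 8.3 + 0.9 * (24.5 - 8.3)
M90 = 8.3 + 0.9 * 16.2
M90 = 22.88 dN.m

22.88 dN.m


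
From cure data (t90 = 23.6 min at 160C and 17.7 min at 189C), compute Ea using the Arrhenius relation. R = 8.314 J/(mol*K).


T1 = 433.15 K, T2 = 462.15 K
1/T1 - 1/T2 = 1.4487e-04
ln(t1/t2) = ln(23.6/17.7) = 0.2877
Ea = 8.314 * 0.2877 / 1.4487e-04 = 16509.9629 J/mol
Ea = 16.51 kJ/mol

16.51 kJ/mol


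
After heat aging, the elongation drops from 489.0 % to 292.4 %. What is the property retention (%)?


Retention = aged / original * 100
= 292.4 / 489.0 * 100
= 59.8%

59.8%


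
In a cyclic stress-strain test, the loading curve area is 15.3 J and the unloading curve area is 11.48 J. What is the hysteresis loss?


Hysteresis loss = loading - unloading
= 15.3 - 11.48
= 3.82 J

3.82 J


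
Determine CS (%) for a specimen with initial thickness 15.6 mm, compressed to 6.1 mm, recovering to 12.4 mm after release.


CS = (t0 - recovered) / (t0 - ts) * 100
= (15.6 - 12.4) / (15.6 - 6.1) * 100
= 3.2 / 9.5 * 100
= 33.7%

33.7%


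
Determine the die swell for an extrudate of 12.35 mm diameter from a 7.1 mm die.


Die swell ratio = D_extrudate / D_die
= 12.35 / 7.1
= 1.739

Die swell = 1.739


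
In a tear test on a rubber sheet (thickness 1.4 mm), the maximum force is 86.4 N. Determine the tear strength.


Tear strength = force / thickness
= 86.4 / 1.4
= 61.71 N/mm

61.71 N/mm


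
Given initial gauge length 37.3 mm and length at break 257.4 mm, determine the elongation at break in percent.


Elongation = (Lf - L0) / L0 * 100
= (257.4 - 37.3) / 37.3 * 100
= 220.1 / 37.3 * 100
= 590.1%

590.1%


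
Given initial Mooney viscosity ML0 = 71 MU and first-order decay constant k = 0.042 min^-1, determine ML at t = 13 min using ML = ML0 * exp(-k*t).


ML = ML0 * exp(-k * t)
ML = 71 * exp(-0.042 * 13)
ML = 71 * 0.5793
ML = 41.13 MU

41.13 MU


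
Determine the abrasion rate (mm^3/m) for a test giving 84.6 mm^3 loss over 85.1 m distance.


Rate = volume_loss / distance
= 84.6 / 85.1
= 0.994 mm^3/m

0.994 mm^3/m


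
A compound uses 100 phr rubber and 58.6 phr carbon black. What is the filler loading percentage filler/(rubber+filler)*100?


Filler % = filler / (rubber + filler) * 100
= 58.6 / (100 + 58.6) * 100
= 58.6 / 158.6 * 100
= 36.95%

36.95%


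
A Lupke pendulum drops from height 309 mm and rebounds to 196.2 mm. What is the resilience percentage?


Resilience = h_rebound / h_drop * 100
= 196.2 / 309 * 100
= 63.5%

63.5%


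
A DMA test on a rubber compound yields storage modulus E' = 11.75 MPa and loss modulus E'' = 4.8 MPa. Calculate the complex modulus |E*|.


|E*| = sqrt(E'^2 + E''^2)
= sqrt(11.75^2 + 4.8^2)
= sqrt(138.0625 + 23.0400)
= 12.693 MPa

12.693 MPa


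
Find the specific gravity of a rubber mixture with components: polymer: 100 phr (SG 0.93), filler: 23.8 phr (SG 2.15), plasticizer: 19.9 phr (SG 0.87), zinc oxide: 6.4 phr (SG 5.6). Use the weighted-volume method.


Sum of weights = 150.1
Volume contributions:
  polymer: 100/0.93 = 107.5269
  filler: 23.8/2.15 = 11.0698
  plasticizer: 19.9/0.87 = 22.8736
  zinc oxide: 6.4/5.6 = 1.1429
Sum of volumes = 142.6131
SG = 150.1 / 142.6131 = 1.052

SG = 1.052


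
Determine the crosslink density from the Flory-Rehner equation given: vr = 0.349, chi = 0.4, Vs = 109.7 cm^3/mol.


ln(1 - vr) = ln(1 - 0.349) = -0.4292
Numerator = -((-0.4292) + 0.349 + 0.4 * 0.349^2) = 0.0315
Denominator = 109.7 * (0.349^(1/3) - 0.349/2) = 58.0925
nu = 0.0315 / 58.0925 = 5.4267e-04 mol/cm^3

5.4267e-04 mol/cm^3


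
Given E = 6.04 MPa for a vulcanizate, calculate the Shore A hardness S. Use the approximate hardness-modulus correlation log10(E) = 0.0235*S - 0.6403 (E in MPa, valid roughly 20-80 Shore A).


log10(E) = 0.0235*S - 0.6403  =>  S = (log10(E) + 0.6403) / 0.0235
log10(6.04) = 0.781037
S = (0.781037 + 0.6403) / 0.0235 = 1.421337 / 0.0235
S = 60.5

Shore A = 60.5


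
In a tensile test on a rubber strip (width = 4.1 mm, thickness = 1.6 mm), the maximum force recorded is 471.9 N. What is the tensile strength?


Area = width * thickness = 4.1 * 1.6 = 6.56 mm^2
TS = force / area = 471.9 / 6.56 = 71.94 MPa

71.94 MPa


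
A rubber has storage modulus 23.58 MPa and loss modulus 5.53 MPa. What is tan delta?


tan delta = E'' / E'
= 5.53 / 23.58
= 0.2345

tan delta = 0.2345


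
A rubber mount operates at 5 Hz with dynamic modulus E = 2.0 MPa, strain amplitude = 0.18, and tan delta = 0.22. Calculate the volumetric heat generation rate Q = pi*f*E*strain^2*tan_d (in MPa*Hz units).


Q = pi * f * E * strain^2 * tan_d
= pi * 5 * 2.0 * 0.18^2 * 0.22
= pi * 5 * 2.0 * 0.0324 * 0.22
= 0.2239

Q = 0.2239


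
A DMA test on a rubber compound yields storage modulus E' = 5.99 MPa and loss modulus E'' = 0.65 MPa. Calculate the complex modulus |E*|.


|E*| = sqrt(E'^2 + E''^2)
= sqrt(5.99^2 + 0.65^2)
= sqrt(35.8801 + 0.4225)
= 6.025 MPa

6.025 MPa


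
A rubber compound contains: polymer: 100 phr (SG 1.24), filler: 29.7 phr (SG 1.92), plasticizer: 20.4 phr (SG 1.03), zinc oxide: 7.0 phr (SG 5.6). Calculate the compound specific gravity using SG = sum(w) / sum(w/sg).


Sum of weights = 157.1
Volume contributions:
  polymer: 100/1.24 = 80.6452
  filler: 29.7/1.92 = 15.4688
  plasticizer: 20.4/1.03 = 19.8058
  zinc oxide: 7.0/5.6 = 1.2500
Sum of volumes = 117.1697
SG = 157.1 / 117.1697 = 1.341

SG = 1.341


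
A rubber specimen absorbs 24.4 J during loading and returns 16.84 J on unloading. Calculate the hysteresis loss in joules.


Hysteresis loss = loading - unloading
= 24.4 - 16.84
= 7.56 J

7.56 J


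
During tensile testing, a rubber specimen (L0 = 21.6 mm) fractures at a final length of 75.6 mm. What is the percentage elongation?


Elongation = (Lf - L0) / L0 * 100
= (75.6 - 21.6) / 21.6 * 100
= 54.0 / 21.6 * 100
= 250.0%

250.0%


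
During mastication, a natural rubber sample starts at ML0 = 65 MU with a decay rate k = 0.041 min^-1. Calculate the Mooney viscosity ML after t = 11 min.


ML = ML0 * exp(-k * t)
ML = 65 * exp(-0.041 * 11)
ML = 65 * 0.6370
ML = 41.4 MU

41.4 MU


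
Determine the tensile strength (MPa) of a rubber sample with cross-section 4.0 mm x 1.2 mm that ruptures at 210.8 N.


Area = width * thickness = 4.0 * 1.2 = 4.8 mm^2
TS = force / area = 210.8 / 4.8 = 43.92 MPa

43.92 MPa


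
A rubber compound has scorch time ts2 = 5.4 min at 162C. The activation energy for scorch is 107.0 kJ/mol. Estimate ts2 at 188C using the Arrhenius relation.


Convert temperatures: T1 = 162 + 273.15 = 435.15 K, T2 = 188 + 273.15 = 461.15 K
ts2_new = 5.4 * exp(107000 / 8.314 * (1/461.15 - 1/435.15))
1/T2 - 1/T1 = -1.2957e-04
ts2_new = 1.02 min

1.02 min


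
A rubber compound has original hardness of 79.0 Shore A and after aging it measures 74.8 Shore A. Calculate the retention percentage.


Retention = aged / original * 100
= 74.8 / 79.0 * 100
= 94.7%

94.7%


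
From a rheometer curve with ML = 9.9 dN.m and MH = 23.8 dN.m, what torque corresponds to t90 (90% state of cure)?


M90 = ML + 0.9 * (MH - ML)
M90 = 9.9 + 0.9 * (23.8 - 9.9)
M90 = 9.9 + 0.9 * 13.9
M90 = 22.41 dN.m

22.41 dN.m


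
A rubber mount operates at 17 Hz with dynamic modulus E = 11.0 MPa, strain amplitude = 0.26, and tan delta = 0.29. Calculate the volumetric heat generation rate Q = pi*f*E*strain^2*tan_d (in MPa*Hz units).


Q = pi * f * E * strain^2 * tan_d
= pi * 17 * 11.0 * 0.26^2 * 0.29
= pi * 17 * 11.0 * 0.0676 * 0.29
= 11.5169

Q = 11.5169


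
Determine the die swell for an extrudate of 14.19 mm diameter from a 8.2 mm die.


Die swell ratio = D_extrudate / D_die
= 14.19 / 8.2
= 1.73

Die swell = 1.73


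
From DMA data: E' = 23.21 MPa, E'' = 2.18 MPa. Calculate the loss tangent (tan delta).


tan delta = E'' / E'
= 2.18 / 23.21
= 0.0939

tan delta = 0.0939


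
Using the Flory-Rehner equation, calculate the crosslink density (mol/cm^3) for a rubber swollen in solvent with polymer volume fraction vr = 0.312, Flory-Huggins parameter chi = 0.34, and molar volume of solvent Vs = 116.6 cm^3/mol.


ln(1 - vr) = ln(1 - 0.312) = -0.3740
Numerator = -((-0.3740) + 0.312 + 0.34 * 0.312^2) = 0.0289
Denominator = 116.6 * (0.312^(1/3) - 0.312/2) = 60.8935
nu = 0.0289 / 60.8935 = 4.7410e-04 mol/cm^3

4.7410e-04 mol/cm^3


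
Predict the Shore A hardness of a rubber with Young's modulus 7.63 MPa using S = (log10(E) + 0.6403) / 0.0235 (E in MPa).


log10(E) = 0.0235*S - 0.6403  =>  S = (log10(E) + 0.6403) / 0.0235
log10(7.63) = 0.882525
S = (0.882525 + 0.6403) / 0.0235 = 1.522825 / 0.0235
S = 64.8

Shore A = 64.8


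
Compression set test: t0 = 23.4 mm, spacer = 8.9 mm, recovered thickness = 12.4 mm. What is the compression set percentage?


CS = (t0 - recovered) / (t0 - ts) * 100
= (23.4 - 12.4) / (23.4 - 8.9) * 100
= 11.0 / 14.5 * 100
= 75.9%

75.9%


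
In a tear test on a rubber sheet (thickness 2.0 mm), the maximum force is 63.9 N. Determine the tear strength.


Tear strength = force / thickness
= 63.9 / 2.0
= 31.95 N/mm

31.95 N/mm


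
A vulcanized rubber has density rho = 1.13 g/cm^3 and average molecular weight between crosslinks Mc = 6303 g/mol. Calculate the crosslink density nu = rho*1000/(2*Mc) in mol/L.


nu = rho * 1000 / (2 * Mc)
nu = 1.13 * 1000 / (2 * 6303)
nu = 1130.0 / 12606
nu = 0.0896 mol/L

0.0896 mol/L


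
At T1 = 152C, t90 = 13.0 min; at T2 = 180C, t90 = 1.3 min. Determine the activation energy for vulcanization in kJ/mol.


T1 = 425.15 K, T2 = 453.15 K
1/T1 - 1/T2 = 1.4534e-04
ln(t1/t2) = ln(13.0/1.3) = 2.3026
Ea = 8.314 * 2.3026 / 1.4534e-04 = 131720.0374 J/mol
Ea = 131.72 kJ/mol

131.72 kJ/mol


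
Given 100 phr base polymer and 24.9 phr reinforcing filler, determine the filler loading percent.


Filler % = filler / (rubber + filler) * 100
= 24.9 / (100 + 24.9) * 100
= 24.9 / 124.9 * 100
= 19.94%

19.94%


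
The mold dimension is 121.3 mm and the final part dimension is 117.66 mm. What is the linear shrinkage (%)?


Shrinkage = (mold - part) / mold * 100
= (121.3 - 117.66) / 121.3 * 100
= 3.64 / 121.3 * 100
= 3.0%

3.0%


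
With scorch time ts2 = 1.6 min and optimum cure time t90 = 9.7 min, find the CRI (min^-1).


CRI = 100 / (t90 - ts2)
= 100 / (9.7 - 1.6)
= 100 / 8.1
= 12.35 min^-1

12.35 min^-1


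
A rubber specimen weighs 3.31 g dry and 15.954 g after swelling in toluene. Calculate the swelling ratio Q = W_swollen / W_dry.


Q = W_swollen / W_dry
Q = 15.954 / 3.31
Q = 4.82

Q = 4.82


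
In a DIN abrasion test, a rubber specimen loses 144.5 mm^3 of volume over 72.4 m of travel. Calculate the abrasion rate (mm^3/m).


Rate = volume_loss / distance
= 144.5 / 72.4
= 1.996 mm^3/m

1.996 mm^3/m


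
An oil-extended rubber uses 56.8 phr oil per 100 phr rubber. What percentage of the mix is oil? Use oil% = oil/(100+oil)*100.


Oil % = oil / (100 + oil) * 100
= 56.8 / (100 + 56.8) * 100
= 56.8 / 156.8 * 100
= 36.22%

36.22%


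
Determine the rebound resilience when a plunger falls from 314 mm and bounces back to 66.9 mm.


Resilience = h_rebound / h_drop * 100
= 66.9 / 314 * 100
= 21.3%

21.3%


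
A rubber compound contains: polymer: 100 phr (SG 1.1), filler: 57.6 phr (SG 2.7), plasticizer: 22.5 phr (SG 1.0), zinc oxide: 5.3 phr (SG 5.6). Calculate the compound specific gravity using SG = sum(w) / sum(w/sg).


Sum of weights = 185.4
Volume contributions:
  polymer: 100/1.1 = 90.9091
  filler: 57.6/2.7 = 21.3333
  plasticizer: 22.5/1.0 = 22.5000
  zinc oxide: 5.3/5.6 = 0.9464
Sum of volumes = 135.6889
SG = 185.4 / 135.6889 = 1.366

SG = 1.366


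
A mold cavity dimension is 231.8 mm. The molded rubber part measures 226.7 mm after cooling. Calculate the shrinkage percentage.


Shrinkage = (mold - part) / mold * 100
= (231.8 - 226.7) / 231.8 * 100
= 5.1 / 231.8 * 100
= 2.2%

2.2%


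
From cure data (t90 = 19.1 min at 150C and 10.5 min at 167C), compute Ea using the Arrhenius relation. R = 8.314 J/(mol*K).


T1 = 423.15 K, T2 = 440.15 K
1/T1 - 1/T2 = 9.1275e-05
ln(t1/t2) = ln(19.1/10.5) = 0.5983
Ea = 8.314 * 0.5983 / 9.1275e-05 = 54498.5122 J/mol
Ea = 54.5 kJ/mol

54.5 kJ/mol


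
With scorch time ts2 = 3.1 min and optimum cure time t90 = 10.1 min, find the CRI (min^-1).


CRI = 100 / (t90 - ts2)
= 100 / (10.1 - 3.1)
= 100 / 7.0
= 14.29 min^-1

14.29 min^-1


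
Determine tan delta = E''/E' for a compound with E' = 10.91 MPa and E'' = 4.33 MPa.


tan delta = E'' / E'
= 4.33 / 10.91
= 0.3969

tan delta = 0.3969


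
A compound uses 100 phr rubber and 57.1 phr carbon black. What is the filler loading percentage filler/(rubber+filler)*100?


Filler % = filler / (rubber + filler) * 100
= 57.1 / (100 + 57.1) * 100
= 57.1 / 157.1 * 100
= 36.35%

36.35%


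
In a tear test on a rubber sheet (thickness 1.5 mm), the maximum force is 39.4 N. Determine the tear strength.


Tear strength = force / thickness
= 39.4 / 1.5
= 26.27 N/mm

26.27 N/mm


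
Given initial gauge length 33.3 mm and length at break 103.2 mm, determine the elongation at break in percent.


Elongation = (Lf - L0) / L0 * 100
= (103.2 - 33.3) / 33.3 * 100
= 69.9 / 33.3 * 100
= 209.9%

209.9%


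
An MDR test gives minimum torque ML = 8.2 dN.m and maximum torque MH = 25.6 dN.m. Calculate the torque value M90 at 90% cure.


M90 = ML + 0.9 * (MH - ML)
M90 = 8.2 + 0.9 * (25.6 - 8.2)
M90 = 8.2 + 0.9 * 17.4
M90 = 23.86 dN.m

23.86 dN.m


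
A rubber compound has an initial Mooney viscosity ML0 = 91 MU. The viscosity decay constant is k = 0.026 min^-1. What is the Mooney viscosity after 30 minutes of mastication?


ML = ML0 * exp(-k * t)
ML = 91 * exp(-0.026 * 30)
ML = 91 * 0.4584
ML = 41.71 MU

41.71 MU


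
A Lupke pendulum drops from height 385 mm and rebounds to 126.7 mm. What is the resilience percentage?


Resilience = h_rebound / h_drop * 100
= 126.7 / 385 * 100
= 32.9%

32.9%


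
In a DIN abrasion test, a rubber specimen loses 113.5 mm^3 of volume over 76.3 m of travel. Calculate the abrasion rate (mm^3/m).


Rate = volume_loss / distance
= 113.5 / 76.3
= 1.488 mm^3/m

1.488 mm^3/m


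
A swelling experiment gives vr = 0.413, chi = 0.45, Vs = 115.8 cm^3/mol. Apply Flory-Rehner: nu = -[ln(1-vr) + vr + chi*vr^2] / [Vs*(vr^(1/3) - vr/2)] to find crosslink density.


ln(1 - vr) = ln(1 - 0.413) = -0.5327
Numerator = -((-0.5327) + 0.413 + 0.45 * 0.413^2) = 0.0430
Denominator = 115.8 * (0.413^(1/3) - 0.413/2) = 62.3240
nu = 0.0430 / 62.3240 = 6.8953e-04 mol/cm^3

6.8953e-04 mol/cm^3


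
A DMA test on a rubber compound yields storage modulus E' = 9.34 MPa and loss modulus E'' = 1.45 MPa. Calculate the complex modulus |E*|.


|E*| = sqrt(E'^2 + E''^2)
= sqrt(9.34^2 + 1.45^2)
= sqrt(87.2356 + 2.1025)
= 9.452 MPa

9.452 MPa


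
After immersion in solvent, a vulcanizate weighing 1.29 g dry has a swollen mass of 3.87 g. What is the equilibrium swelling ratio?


Q = W_swollen / W_dry
Q = 3.87 / 1.29
Q = 3.0

Q = 3.0


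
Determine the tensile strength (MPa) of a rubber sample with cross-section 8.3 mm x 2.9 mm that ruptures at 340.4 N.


Area = width * thickness = 8.3 * 2.9 = 24.07 mm^2
TS = force / area = 340.4 / 24.07 = 14.14 MPa

14.14 MPa


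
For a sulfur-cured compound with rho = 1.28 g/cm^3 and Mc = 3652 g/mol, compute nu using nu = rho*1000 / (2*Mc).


nu = rho * 1000 / (2 * Mc)
nu = 1.28 * 1000 / (2 * 3652)
nu = 1280.0 / 7304
nu = 0.1752 mol/L

0.1752 mol/L


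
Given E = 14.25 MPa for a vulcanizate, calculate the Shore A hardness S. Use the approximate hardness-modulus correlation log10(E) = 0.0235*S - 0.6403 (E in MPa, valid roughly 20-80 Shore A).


log10(E) = 0.0235*S - 0.6403  =>  S = (log10(E) + 0.6403) / 0.0235
log10(14.25) = 1.153815
S = (1.153815 + 0.6403) / 0.0235 = 1.794115 / 0.0235
S = 76.3

Shore A = 76.3


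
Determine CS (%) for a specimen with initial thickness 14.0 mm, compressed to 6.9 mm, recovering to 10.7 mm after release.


CS = (t0 - recovered) / (t0 - ts) * 100
= (14.0 - 10.7) / (14.0 - 6.9) * 100
= 3.3 / 7.1 * 100
= 46.5%

46.5%


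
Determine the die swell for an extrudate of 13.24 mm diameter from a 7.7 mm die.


Die swell ratio = D_extrudate / D_die
= 13.24 / 7.7
= 1.719

Die swell = 1.719


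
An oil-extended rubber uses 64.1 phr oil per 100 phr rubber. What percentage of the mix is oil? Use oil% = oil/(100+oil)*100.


Oil % = oil / (100 + oil) * 100
= 64.1 / (100 + 64.1) * 100
= 64.1 / 164.1 * 100
= 39.06%

39.06%


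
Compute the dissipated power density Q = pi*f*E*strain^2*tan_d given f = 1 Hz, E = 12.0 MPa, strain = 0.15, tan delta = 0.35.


Q = pi * f * E * strain^2 * tan_d
= pi * 1 * 12.0 * 0.15^2 * 0.35
= pi * 1 * 12.0 * 0.0225 * 0.35
= 0.2969

Q = 0.2969


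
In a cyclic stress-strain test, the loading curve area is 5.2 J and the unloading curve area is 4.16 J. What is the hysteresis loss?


Hysteresis loss = loading - unloading
= 5.2 - 4.16
= 1.04 J

1.04 J


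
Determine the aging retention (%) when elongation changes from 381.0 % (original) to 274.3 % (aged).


Retention = aged / original * 100
= 274.3 / 381.0 * 100
= 72.0%

72.0%


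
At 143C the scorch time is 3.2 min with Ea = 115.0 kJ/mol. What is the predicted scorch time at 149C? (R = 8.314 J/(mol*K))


Convert temperatures: T1 = 143 + 273.15 = 416.15 K, T2 = 149 + 273.15 = 422.15 K
ts2_new = 3.2 * exp(115000 / 8.314 * (1/422.15 - 1/416.15))
1/T2 - 1/T1 = -3.4153e-05
ts2_new = 2.0 min

2.0 min


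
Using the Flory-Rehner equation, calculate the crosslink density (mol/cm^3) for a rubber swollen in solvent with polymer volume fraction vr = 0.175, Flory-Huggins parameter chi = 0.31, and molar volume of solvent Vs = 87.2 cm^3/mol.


ln(1 - vr) = ln(1 - 0.175) = -0.1924
Numerator = -((-0.1924) + 0.175 + 0.31 * 0.175^2) = 0.0079
Denominator = 87.2 * (0.175^(1/3) - 0.175/2) = 41.1448
nu = 0.0079 / 41.1448 = 1.9147e-04 mol/cm^3

1.9147e-04 mol/cm^3


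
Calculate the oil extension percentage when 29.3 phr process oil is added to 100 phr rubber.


Oil % = oil / (100 + oil) * 100
= 29.3 / (100 + 29.3) * 100
= 29.3 / 129.3 * 100
= 22.66%

22.66%


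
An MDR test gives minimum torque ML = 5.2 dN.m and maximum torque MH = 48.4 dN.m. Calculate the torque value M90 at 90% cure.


M90 = ML + 0.9 * (MH - ML)
M90 = 5.2 + 0.9 * (48.4 - 5.2)
M90 = 5.2 + 0.9 * 43.2
M90 = 44.08 dN.m

44.08 dN.m


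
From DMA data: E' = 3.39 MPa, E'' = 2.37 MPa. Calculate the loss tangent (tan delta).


tan delta = E'' / E'
= 2.37 / 3.39
= 0.6991

tan delta = 0.6991


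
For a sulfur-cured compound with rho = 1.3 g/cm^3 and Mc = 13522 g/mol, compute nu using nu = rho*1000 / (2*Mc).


nu = rho * 1000 / (2 * Mc)
nu = 1.3 * 1000 / (2 * 13522)
nu = 1300.0 / 27044
nu = 0.0481 mol/L

0.0481 mol/L


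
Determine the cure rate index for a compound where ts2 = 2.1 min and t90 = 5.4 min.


CRI = 100 / (t90 - ts2)
= 100 / (5.4 - 2.1)
= 100 / 3.3
= 30.3 min^-1

30.3 min^-1


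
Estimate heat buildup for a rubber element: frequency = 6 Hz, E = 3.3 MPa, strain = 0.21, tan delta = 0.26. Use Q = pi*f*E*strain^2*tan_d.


Q = pi * f * E * strain^2 * tan_d
= pi * 6 * 3.3 * 0.21^2 * 0.26
= pi * 6 * 3.3 * 0.0441 * 0.26
= 0.7132

Q = 0.7132


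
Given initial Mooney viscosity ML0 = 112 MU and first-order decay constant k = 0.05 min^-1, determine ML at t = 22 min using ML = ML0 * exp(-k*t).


ML = ML0 * exp(-k * t)
ML = 112 * exp(-0.05 * 22)
ML = 112 * 0.3329
ML = 37.28 MU

37.28 MU


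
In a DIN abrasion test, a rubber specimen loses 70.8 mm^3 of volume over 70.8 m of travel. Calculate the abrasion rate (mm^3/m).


Rate = volume_loss / distance
= 70.8 / 70.8
= 1.0 mm^3/m

1.0 mm^3/m


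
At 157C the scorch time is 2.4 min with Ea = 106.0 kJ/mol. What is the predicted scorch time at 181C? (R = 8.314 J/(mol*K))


Convert temperatures: T1 = 157 + 273.15 = 430.15 K, T2 = 181 + 273.15 = 454.15 K
ts2_new = 2.4 * exp(106000 / 8.314 * (1/454.15 - 1/430.15))
1/T2 - 1/T1 = -1.2285e-04
ts2_new = 0.5 min

0.5 min


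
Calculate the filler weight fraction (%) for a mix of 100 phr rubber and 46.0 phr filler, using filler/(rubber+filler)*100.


Filler % = filler / (rubber + filler) * 100
= 46.0 / (100 + 46.0) * 100
= 46.0 / 146.0 * 100
= 31.51%

31.51%


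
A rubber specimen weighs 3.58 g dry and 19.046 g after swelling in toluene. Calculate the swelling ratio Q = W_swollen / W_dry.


Q = W_swollen / W_dry
Q = 19.046 / 3.58
Q = 5.32

Q = 5.32


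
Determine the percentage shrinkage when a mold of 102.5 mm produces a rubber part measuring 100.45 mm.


Shrinkage = (mold - part) / mold * 100
= (102.5 - 100.45) / 102.5 * 100
= 2.05 / 102.5 * 100
= 2.0%

2.0%
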